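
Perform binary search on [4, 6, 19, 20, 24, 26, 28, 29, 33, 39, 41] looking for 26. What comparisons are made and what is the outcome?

Binary search for 26 in [4, 6, 19, 20, 24, 26, 28, 29, 33, 39, 41]:

lo=0, hi=10, mid=5, arr[mid]=26 -> Found target at index 5!

Binary search finds 26 at index 5 after 1 comparisons. The search repeatedly halves the search space by comparing with the middle element.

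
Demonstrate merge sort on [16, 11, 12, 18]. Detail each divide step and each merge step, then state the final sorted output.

Merge sort trace:

Split: [16, 11, 12, 18] -> [16, 11] and [12, 18]
  Split: [16, 11] -> [16] and [11]
  Merge: [16] + [11] -> [11, 16]
  Split: [12, 18] -> [12] and [18]
  Merge: [12] + [18] -> [12, 18]
Merge: [11, 16] + [12, 18] -> [11, 12, 16, 18]

Final sorted array: [11, 12, 16, 18]

The merge sort proceeds by recursively splitting the array and merging sorted halves.
After all merges, the sorted array is [11, 12, 16, 18].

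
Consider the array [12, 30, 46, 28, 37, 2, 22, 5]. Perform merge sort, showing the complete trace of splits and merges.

Merge sort trace:

Split: [12, 30, 46, 28, 37, 2, 22, 5] -> [12, 30, 46, 28] and [37, 2, 22, 5]
  Split: [12, 30, 46, 28] -> [12, 30] and [46, 28]
    Split: [12, 30] -> [12] and [30]
    Merge: [12] + [30] -> [12, 30]
    Split: [46, 28] -> [46] and [28]
    Merge: [46] + [28] -> [28, 46]
  Merge: [12, 30] + [28, 46] -> [12, 28, 30, 46]
  Split: [37, 2, 22, 5] -> [37, 2] and [22, 5]
    Split: [37, 2] -> [37] and [2]
    Merge: [37] + [2] -> [2, 37]
    Split: [22, 5] -> [22] and [5]
    Merge: [22] + [5] -> [5, 22]
  Merge: [2, 37] + [5, 22] -> [2, 5, 22, 37]
Merge: [12, 28, 30, 46] + [2, 5, 22, 37] -> [2, 5, 12, 22, 28, 30, 37, 46]

Final sorted array: [2, 5, 12, 22, 28, 30, 37, 46]

The merge sort proceeds by recursively splitting the array and merging sorted halves.
After all merges, the sorted array is [2, 5, 12, 22, 28, 30, 37, 46].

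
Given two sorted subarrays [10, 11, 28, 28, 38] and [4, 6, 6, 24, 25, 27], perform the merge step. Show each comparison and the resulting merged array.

Merging process:

Compare 10 vs 4: take 4 from right. Merged: [4]
Compare 10 vs 6: take 6 from right. Merged: [4, 6]
Compare 10 vs 6: take 6 from right. Merged: [4, 6, 6]
Compare 10 vs 24: take 10 from left. Merged: [4, 6, 6, 10]
Compare 11 vs 24: take 11 from left. Merged: [4, 6, 6, 10, 11]
Compare 28 vs 24: take 24 from right. Merged: [4, 6, 6, 10, 11, 24]
Compare 28 vs 25: take 25 from right. Merged: [4, 6, 6, 10, 11, 24, 25]
Compare 28 vs 27: take 27 from right. Merged: [4, 6, 6, 10, 11, 24, 25, 27]
Append remaining from left: [28, 28, 38]. Merged: [4, 6, 6, 10, 11, 24, 25, 27, 28, 28, 38]

Final merged array: [4, 6, 6, 10, 11, 24, 25, 27, 28, 28, 38]
Total comparisons: 8

The merged array is [4, 6, 6, 10, 11, 24, 25, 27, 28, 28, 38], requiring 8 comparisons. The merge step runs in O(n) time where n is the total number of elements.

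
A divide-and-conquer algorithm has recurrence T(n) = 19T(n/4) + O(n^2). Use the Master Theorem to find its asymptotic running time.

Master Theorem for T(n) = 19T(n/4) + O(n^2):

a = 19, b = 4, c = 2
log_b(a) = log_4(19) = 2.1240

Case 1: c = 2 < log_4(19) = 2.1240
T(n) = O(n^(log_4 19))

For T(n) = 19T(n/4) + O(n^2): log_4(19) = 2.1240. This is Case 1 of the Master Theorem (c < log_b(a), work dominated by leaves), giving O(n^(log_4 19)).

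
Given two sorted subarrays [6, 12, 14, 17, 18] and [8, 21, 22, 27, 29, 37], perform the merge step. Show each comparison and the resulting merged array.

Merging process:

Compare 6 vs 8: take 6 from left. Merged: [6]
Compare 12 vs 8: take 8 from right. Merged: [6, 8]
Compare 12 vs 21: take 12 from left. Merged: [6, 8, 12]
Compare 14 vs 21: take 14 from left. Merged: [6, 8, 12, 14]
Compare 17 vs 21: take 17 from left. Merged: [6, 8, 12, 14, 17]
Compare 18 vs 21: take 18 from left. Merged: [6, 8, 12, 14, 17, 18]
Append remaining from right: [21, 22, 27, 29, 37]. Merged: [6, 8, 12, 14, 17, 18, 21, 22, 27, 29, 37]

Final merged array: [6, 8, 12, 14, 17, 18, 21, 22, 27, 29, 37]
Total comparisons: 6

The merged array is [6, 8, 12, 14, 17, 18, 21, 22, 27, 29, 37], requiring 6 comparisons. The merge step runs in O(n) time where n is the total number of elements.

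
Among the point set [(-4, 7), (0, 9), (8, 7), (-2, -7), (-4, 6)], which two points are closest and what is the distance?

Computing all pairwise distances among 5 points:

d((-4, 7), (0, 9)) = 4.4721
d((-4, 7), (8, 7)) = 12.0
d((-4, 7), (-2, -7)) = 14.1421
d((-4, 7), (-4, 6)) = 1.0 <-- minimum
d((0, 9), (8, 7)) = 8.2462
d((0, 9), (-2, -7)) = 16.1245
d((0, 9), (-4, 6)) = 5.0
d((8, 7), (-2, -7)) = 17.2047
d((8, 7), (-4, 6)) = 12.0416
d((-2, -7), (-4, 6)) = 13.1529

Closest pair: (-4, 7) and (-4, 6) with distance 1.0

The closest pair is (-4, 7) and (-4, 6) with Euclidean distance 1.0. For 5 points, brute-force pairwise comparison is shown above. For large n, the divide-and-conquer algorithm (sort by x, recurse on halves, check the dividing strip) achieves O(n log n).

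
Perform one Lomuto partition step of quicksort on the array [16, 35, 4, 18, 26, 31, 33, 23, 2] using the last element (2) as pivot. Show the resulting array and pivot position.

Lomuto partition with pivot = 2:

Initial array: [16, 35, 4, 18, 26, 31, 33, 23, 2]

arr[0]=16 > 2: no swap
arr[1]=35 > 2: no swap
arr[2]=4 > 2: no swap
arr[3]=18 > 2: no swap
arr[4]=26 > 2: no swap
arr[5]=31 > 2: no swap
arr[6]=33 > 2: no swap
arr[7]=23 > 2: no swap

Place pivot at position 0: [2, 35, 4, 18, 26, 31, 33, 23, 16]
Pivot position: 0

After partitioning with pivot 2, the array becomes [2, 35, 4, 18, 26, 31, 33, 23, 16]. The pivot is placed at index 0. All elements to the left of the pivot are <= 2, and all elements to the right are > 2.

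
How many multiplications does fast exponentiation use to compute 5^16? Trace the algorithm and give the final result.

Computing 5^16 by squaring (build up from 5^1; each line after the first costs one multiplication):

5^1 = 5
5^2 = (5^1)^2 = 5^2 = 25
5^4 = (5^2)^2 = 25^2 = 625
5^8 = (5^4)^2 = 625^2 = 390625
5^16 = (5^8)^2 = 390625^2 = 152587890625

Result: 152587890625
Multiplications needed: 4 (4 lines after 5^1)

5^16 = 152587890625. Using exponentiation by squaring, this requires 4 multiplications. The key idea: if the exponent is even, square the half-power; if odd, multiply by the base once.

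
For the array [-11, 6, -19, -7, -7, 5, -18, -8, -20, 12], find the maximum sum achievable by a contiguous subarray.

Using Kadane's algorithm on [-11, 6, -19, -7, -7, 5, -18, -8, -20, 12]:

Scanning through the array:
Position 1 (value 6): max_ending_here = 6, max_so_far = 6
Position 2 (value -19): max_ending_here = -13, max_so_far = 6
Position 3 (value -7): max_ending_here = -7, max_so_far = 6
Position 4 (value -7): max_ending_here = -7, max_so_far = 6
Position 5 (value 5): max_ending_here = 5, max_so_far = 6
Position 6 (value -18): max_ending_here = -13, max_so_far = 6
Position 7 (value -8): max_ending_here = -8, max_so_far = 6
Position 8 (value -20): max_ending_here = -20, max_so_far = 6
Position 9 (value 12): max_ending_here = 12, max_so_far = 12

Maximum subarray: [12]
Maximum sum: 12

The maximum subarray is [12] with sum 12. This subarray runs from index 9 to index 9.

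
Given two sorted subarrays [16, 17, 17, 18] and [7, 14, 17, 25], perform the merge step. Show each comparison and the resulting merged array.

Merging process:

Compare 16 vs 7: take 7 from right. Merged: [7]
Compare 16 vs 14: take 14 from right. Merged: [7, 14]
Compare 16 vs 17: take 16 from left. Merged: [7, 14, 16]
Compare 17 vs 17: take 17 from left. Merged: [7, 14, 16, 17]
Compare 17 vs 17: take 17 from left. Merged: [7, 14, 16, 17, 17]
Compare 18 vs 17: take 17 from right. Merged: [7, 14, 16, 17, 17, 17]
Compare 18 vs 25: take 18 from left. Merged: [7, 14, 16, 17, 17, 17, 18]
Append remaining from right: [25]. Merged: [7, 14, 16, 17, 17, 17, 18, 25]

Final merged array: [7, 14, 16, 17, 17, 17, 18, 25]
Total comparisons: 7

The merged array is [7, 14, 16, 17, 17, 17, 18, 25], requiring 7 comparisons. The merge step runs in O(n) time where n is the total number of elements.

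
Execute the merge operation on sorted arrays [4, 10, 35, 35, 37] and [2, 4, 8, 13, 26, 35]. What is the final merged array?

Merging process:

Compare 4 vs 2: take 2 from right. Merged: [2]
Compare 4 vs 4: take 4 from left. Merged: [2, 4]
Compare 10 vs 4: take 4 from right. Merged: [2, 4, 4]
Compare 10 vs 8: take 8 from right. Merged: [2, 4, 4, 8]
Compare 10 vs 13: take 10 from left. Merged: [2, 4, 4, 8, 10]
Compare 35 vs 13: take 13 from right. Merged: [2, 4, 4, 8, 10, 13]
Compare 35 vs 26: take 26 from right. Merged: [2, 4, 4, 8, 10, 13, 26]
Compare 35 vs 35: take 35 from left. Merged: [2, 4, 4, 8, 10, 13, 26, 35]
Compare 35 vs 35: take 35 from left. Merged: [2, 4, 4, 8, 10, 13, 26, 35, 35]
Compare 37 vs 35: take 35 from right. Merged: [2, 4, 4, 8, 10, 13, 26, 35, 35, 35]
Append remaining from left: [37]. Merged: [2, 4, 4, 8, 10, 13, 26, 35, 35, 35, 37]

Final merged array: [2, 4, 4, 8, 10, 13, 26, 35, 35, 35, 37]
Total comparisons: 10

The merged array is [2, 4, 4, 8, 10, 13, 26, 35, 35, 35, 37], requiring 10 comparisons. The merge step runs in O(n) time where n is the total number of elements.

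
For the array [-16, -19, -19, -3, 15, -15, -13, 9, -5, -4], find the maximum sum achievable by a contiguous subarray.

Using Kadane's algorithm on [-16, -19, -19, -3, 15, -15, -13, 9, -5, -4]:

Scanning through the array:
Position 1 (value -19): max_ending_here = -19, max_so_far = -16
Position 2 (value -19): max_ending_here = -19, max_so_far = -16
Position 3 (value -3): max_ending_here = -3, max_so_far = -3
Position 4 (value 15): max_ending_here = 15, max_so_far = 15
Position 5 (value -15): max_ending_here = 0, max_so_far = 15
Position 6 (value -13): max_ending_here = -13, max_so_far = 15
Position 7 (value 9): max_ending_here = 9, max_so_far = 15
Position 8 (value -5): max_ending_here = 4, max_so_far = 15
Position 9 (value -4): max_ending_here = 0, max_so_far = 15

Maximum subarray: [15]
Maximum sum: 15

The maximum subarray is [15] with sum 15. This subarray runs from index 4 to index 4.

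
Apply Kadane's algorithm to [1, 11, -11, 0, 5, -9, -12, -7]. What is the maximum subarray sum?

Using Kadane's algorithm on [1, 11, -11, 0, 5, -9, -12, -7]:

Scanning through the array:
Position 1 (value 11): max_ending_here = 12, max_so_far = 12
Position 2 (value -11): max_ending_here = 1, max_so_far = 12
Position 3 (value 0): max_ending_here = 1, max_so_far = 12
Position 4 (value 5): max_ending_here = 6, max_so_far = 12
Position 5 (value -9): max_ending_here = -3, max_so_far = 12
Position 6 (value -12): max_ending_here = -12, max_so_far = 12
Position 7 (value -7): max_ending_here = -7, max_so_far = 12

Maximum subarray: [1, 11]
Maximum sum: 12

The maximum subarray is [1, 11] with sum 12. This subarray runs from index 0 to index 1.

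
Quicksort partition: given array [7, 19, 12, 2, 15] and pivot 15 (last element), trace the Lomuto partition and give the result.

Lomuto partition with pivot = 15:

Initial array: [7, 19, 12, 2, 15]

arr[0]=7 <= 15: swap with position 0, array becomes [7, 19, 12, 2, 15]
arr[1]=19 > 15: no swap
arr[2]=12 <= 15: swap with position 1, array becomes [7, 12, 19, 2, 15]
arr[3]=2 <= 15: swap with position 2, array becomes [7, 12, 2, 19, 15]

Place pivot at position 3: [7, 12, 2, 15, 19]
Pivot position: 3

After partitioning with pivot 15, the array becomes [7, 12, 2, 15, 19]. The pivot is placed at index 3. All elements to the left of the pivot are <= 15, and all elements to the right are > 15.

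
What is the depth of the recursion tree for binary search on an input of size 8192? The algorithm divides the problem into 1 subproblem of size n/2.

For divide and conquer with division factor 2:

Problem sizes at each level:
Level 0: 8192
Level 1: 4096
Level 2: 2048
Level 3: 1024
Level 4: 512
Level 5: 256
Level 6: 128
Level 7: 64
Level 8: 32
Level 9: 16
Level 10: 8
Level 11: 4
Level 12: 2
Level 13: 1

The root is level 0 and the size-1 base case is level 13 (the tree spans levels 0 through 13, i.e. 14 levels counting the root), so the depth is the number of divisions: log_2(8192) = 13

The recursion tree depth is log_2(8192) = 13. At each level, the problem size is divided by 2, so it takes 13 divisions to reduce to a base case of size 1. The algorithm makes 1 recursive call at each level.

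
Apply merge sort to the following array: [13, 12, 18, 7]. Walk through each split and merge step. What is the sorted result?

Merge sort trace:

Split: [13, 12, 18, 7] -> [13, 12] and [18, 7]
  Split: [13, 12] -> [13] and [12]
  Merge: [13] + [12] -> [12, 13]
  Split: [18, 7] -> [18] and [7]
  Merge: [18] + [7] -> [7, 18]
Merge: [12, 13] + [7, 18] -> [7, 12, 13, 18]

Final sorted array: [7, 12, 13, 18]

The merge sort proceeds by recursively splitting the array and merging sorted halves.
After all merges, the sorted array is [7, 12, 13, 18].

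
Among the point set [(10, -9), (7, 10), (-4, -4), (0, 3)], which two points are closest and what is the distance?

Computing all pairwise distances among 4 points:

d((10, -9), (7, 10)) = 19.2354
d((10, -9), (-4, -4)) = 14.8661
d((10, -9), (0, 3)) = 15.6205
d((7, 10), (-4, -4)) = 17.8045
d((7, 10), (0, 3)) = 9.8995
d((-4, -4), (0, 3)) = 8.0623 <-- minimum

Closest pair: (-4, -4) and (0, 3) with distance 8.0623

The closest pair is (-4, -4) and (0, 3) with Euclidean distance 8.0623. For 4 points, brute-force pairwise comparison is shown above. For large n, the divide-and-conquer algorithm (sort by x, recurse on halves, check the dividing strip) achieves O(n log n).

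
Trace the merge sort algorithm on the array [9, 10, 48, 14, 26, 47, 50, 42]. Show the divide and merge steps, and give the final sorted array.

Merge sort trace:

Split: [9, 10, 48, 14, 26, 47, 50, 42] -> [9, 10, 48, 14] and [26, 47, 50, 42]
  Split: [9, 10, 48, 14] -> [9, 10] and [48, 14]
    Split: [9, 10] -> [9] and [10]
    Merge: [9] + [10] -> [9, 10]
    Split: [48, 14] -> [48] and [14]
    Merge: [48] + [14] -> [14, 48]
  Merge: [9, 10] + [14, 48] -> [9, 10, 14, 48]
  Split: [26, 47, 50, 42] -> [26, 47] and [50, 42]
    Split: [26, 47] -> [26] and [47]
    Merge: [26] + [47] -> [26, 47]
    Split: [50, 42] -> [50] and [42]
    Merge: [50] + [42] -> [42, 50]
  Merge: [26, 47] + [42, 50] -> [26, 42, 47, 50]
Merge: [9, 10, 14, 48] + [26, 42, 47, 50] -> [9, 10, 14, 26, 42, 47, 48, 50]

Final sorted array: [9, 10, 14, 26, 42, 47, 48, 50]

The merge sort proceeds by recursively splitting the array and merging sorted halves.
After all merges, the sorted array is [9, 10, 14, 26, 42, 47, 48, 50].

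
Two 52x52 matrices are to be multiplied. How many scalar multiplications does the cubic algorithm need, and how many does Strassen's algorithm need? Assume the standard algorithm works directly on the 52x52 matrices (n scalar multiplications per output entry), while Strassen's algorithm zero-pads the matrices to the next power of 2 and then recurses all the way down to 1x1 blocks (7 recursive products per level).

Matrix multiplication for 52x52 matrices:

Strassen's algorithm requires power-of-2 dimensions. Pad 52x52 to 64x64 (next power of 2).

Standard algorithm: 52^3 = 140608 multiplications
Strassen's algorithm: 7^(log2(64)) = 7^6 = 117649 multiplications
Savings: 140608 - 117649 = 22959 multiplications

Standard: 140608 multiplications (52^3). Strassen: 117649 multiplications (7^6, after padding to 64x64). Strassen reduces 8 recursive multiplications to 7 at each level.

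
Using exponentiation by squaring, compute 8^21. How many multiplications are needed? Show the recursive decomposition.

Computing 8^21 by squaring (build up from 8^1; each line after the first costs one multiplication):

8^1 = 8
8^2 = (8^1)^2 = 8^2 = 64
8^4 = (8^2)^2 = 64^2 = 4096
8^5 = 8 * 8^4 = 8 * 4096 = 32768
8^10 = (8^5)^2 = 32768^2 = 1073741824
8^20 = (8^10)^2 = 1073741824^2 = 1152921504606846976
8^21 = 8 * 8^20 = 8 * 1152921504606846976 = 9223372036854775808

Result: 9223372036854775808
Multiplications needed: 6 (6 lines after 8^1)

8^21 = 9223372036854775808. Using exponentiation by squaring, this requires 6 multiplications. The key idea: if the exponent is even, square the half-power; if odd, multiply by the base once.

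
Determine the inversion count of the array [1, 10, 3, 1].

Finding inversions in [1, 10, 3, 1]:

(1, 2): arr[1]=10 > arr[2]=3
(1, 3): arr[1]=10 > arr[3]=1
(2, 3): arr[2]=3 > arr[3]=1

Total inversions: 3

The array has 3 inversion(s): (1,2), (1,3), (2,3). Each pair (i,j) satisfies i < j and arr[i] > arr[j].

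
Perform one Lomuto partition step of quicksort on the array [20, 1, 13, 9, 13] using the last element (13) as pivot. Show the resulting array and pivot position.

Lomuto partition with pivot = 13:

Initial array: [20, 1, 13, 9, 13]

arr[0]=20 > 13: no swap
arr[1]=1 <= 13: swap with position 0, array becomes [1, 20, 13, 9, 13]
arr[2]=13 <= 13: swap with position 1, array becomes [1, 13, 20, 9, 13]
arr[3]=9 <= 13: swap with position 2, array becomes [1, 13, 9, 20, 13]

Place pivot at position 3: [1, 13, 9, 13, 20]
Pivot position: 3

After partitioning with pivot 13, the array becomes [1, 13, 9, 13, 20]. The pivot is placed at index 3. All elements to the left of the pivot are <= 13, and all elements to the right are > 13.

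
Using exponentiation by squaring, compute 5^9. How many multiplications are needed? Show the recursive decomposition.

Computing 5^9 by squaring (build up from 5^1; each line after the first costs one multiplication):

5^1 = 5
5^2 = (5^1)^2 = 5^2 = 25
5^4 = (5^2)^2 = 25^2 = 625
5^8 = (5^4)^2 = 625^2 = 390625
5^9 = 5 * 5^8 = 5 * 390625 = 1953125

Result: 1953125
Multiplications needed: 4 (4 lines after 5^1)

5^9 = 1953125. Using exponentiation by squaring, this requires 4 multiplications. The key idea: if the exponent is even, square the half-power; if odd, multiply by the base once.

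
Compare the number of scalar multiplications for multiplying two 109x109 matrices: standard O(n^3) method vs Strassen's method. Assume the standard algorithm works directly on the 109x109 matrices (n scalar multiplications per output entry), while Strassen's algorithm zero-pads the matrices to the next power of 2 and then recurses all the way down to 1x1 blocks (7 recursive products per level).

Matrix multiplication for 109x109 matrices:

Strassen's algorithm requires power-of-2 dimensions. Pad 109x109 to 128x128 (next power of 2).

Standard algorithm: 109^3 = 1295029 multiplications
Strassen's algorithm: 7^(log2(128)) = 7^7 = 823543 multiplications
Savings: 1295029 - 823543 = 471486 multiplications

Standard: 1295029 multiplications (109^3). Strassen: 823543 multiplications (7^7, after padding to 128x128). Strassen reduces 8 recursive multiplications to 7 at each level.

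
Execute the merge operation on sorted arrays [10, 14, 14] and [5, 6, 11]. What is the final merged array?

Merging process:

Compare 10 vs 5: take 5 from right. Merged: [5]
Compare 10 vs 6: take 6 from right. Merged: [5, 6]
Compare 10 vs 11: take 10 from left. Merged: [5, 6, 10]
Compare 14 vs 11: take 11 from right. Merged: [5, 6, 10, 11]
Append remaining from left: [14, 14]. Merged: [5, 6, 10, 11, 14, 14]

Final merged array: [5, 6, 10, 11, 14, 14]
Total comparisons: 4

The merged array is [5, 6, 10, 11, 14, 14], requiring 4 comparisons. The merge step runs in O(n) time where n is the total number of elements.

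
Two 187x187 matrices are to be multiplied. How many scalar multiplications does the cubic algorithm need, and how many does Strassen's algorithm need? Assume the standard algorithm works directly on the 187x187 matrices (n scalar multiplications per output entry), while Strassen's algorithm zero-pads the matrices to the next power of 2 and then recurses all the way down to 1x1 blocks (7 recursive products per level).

Matrix multiplication for 187x187 matrices:

Strassen's algorithm requires power-of-2 dimensions. Pad 187x187 to 256x256 (next power of 2).

Standard algorithm: 187^3 = 6539203 multiplications
Strassen's algorithm: 7^(log2(256)) = 7^8 = 5764801 multiplications
Savings: 6539203 - 5764801 = 774402 multiplications

Standard: 6539203 multiplications (187^3). Strassen: 5764801 multiplications (7^8, after padding to 256x256). Strassen reduces 8 recursive multiplications to 7 at each level.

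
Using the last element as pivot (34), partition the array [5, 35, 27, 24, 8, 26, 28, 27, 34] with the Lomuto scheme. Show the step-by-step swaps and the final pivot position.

Lomuto partition with pivot = 34:

Initial array: [5, 35, 27, 24, 8, 26, 28, 27, 34]

arr[0]=5 <= 34: swap with position 0, array becomes [5, 35, 27, 24, 8, 26, 28, 27, 34]
arr[1]=35 > 34: no swap
arr[2]=27 <= 34: swap with position 1, array becomes [5, 27, 35, 24, 8, 26, 28, 27, 34]
arr[3]=24 <= 34: swap with position 2, array becomes [5, 27, 24, 35, 8, 26, 28, 27, 34]
arr[4]=8 <= 34: swap with position 3, array becomes [5, 27, 24, 8, 35, 26, 28, 27, 34]
arr[5]=26 <= 34: swap with position 4, array becomes [5, 27, 24, 8, 26, 35, 28, 27, 34]
arr[6]=28 <= 34: swap with position 5, array becomes [5, 27, 24, 8, 26, 28, 35, 27, 34]
arr[7]=27 <= 34: swap with position 6, array becomes [5, 27, 24, 8, 26, 28, 27, 35, 34]

Place pivot at position 7: [5, 27, 24, 8, 26, 28, 27, 34, 35]
Pivot position: 7

After partitioning with pivot 34, the array becomes [5, 27, 24, 8, 26, 28, 27, 34, 35]. The pivot is placed at index 7. All elements to the left of the pivot are <= 34, and all elements to the right are > 34.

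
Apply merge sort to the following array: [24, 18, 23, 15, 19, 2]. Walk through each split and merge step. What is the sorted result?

Merge sort trace:

Split: [24, 18, 23, 15, 19, 2] -> [24, 18, 23] and [15, 19, 2]
  Split: [24, 18, 23] -> [24] and [18, 23]
    Split: [18, 23] -> [18] and [23]
    Merge: [18] + [23] -> [18, 23]
  Merge: [24] + [18, 23] -> [18, 23, 24]
  Split: [15, 19, 2] -> [15] and [19, 2]
    Split: [19, 2] -> [19] and [2]
    Merge: [19] + [2] -> [2, 19]
  Merge: [15] + [2, 19] -> [2, 15, 19]
Merge: [18, 23, 24] + [2, 15, 19] -> [2, 15, 18, 19, 23, 24]

Final sorted array: [2, 15, 18, 19, 23, 24]

The merge sort proceeds by recursively splitting the array and merging sorted halves.
After all merges, the sorted array is [2, 15, 18, 19, 23, 24].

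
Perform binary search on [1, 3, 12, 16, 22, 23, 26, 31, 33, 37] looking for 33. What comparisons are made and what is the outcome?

Binary search for 33 in [1, 3, 12, 16, 22, 23, 26, 31, 33, 37]:

lo=0, hi=9, mid=4, arr[mid]=22 -> 22 < 33, search right half
lo=5, hi=9, mid=7, arr[mid]=31 -> 31 < 33, search right half
lo=8, hi=9, mid=8, arr[mid]=33 -> Found target at index 8!

Binary search finds 33 at index 8 after 3 comparisons. The search repeatedly halves the search space by comparing with the middle element.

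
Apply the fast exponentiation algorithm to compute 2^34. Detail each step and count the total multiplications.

Computing 2^34 by squaring (build up from 2^1; each line after the first costs one multiplication):

2^1 = 2
2^2 = (2^1)^2 = 2^2 = 4
2^4 = (2^2)^2 = 4^2 = 16
2^8 = (2^4)^2 = 16^2 = 256
2^16 = (2^8)^2 = 256^2 = 65536
2^17 = 2 * 2^16 = 2 * 65536 = 131072
2^34 = (2^17)^2 = 131072^2 = 17179869184

Result: 17179869184
Multiplications needed: 6 (6 lines after 2^1)

2^34 = 17179869184. Using exponentiation by squaring, this requires 6 multiplications. The key idea: if the exponent is even, square the half-power; if odd, multiply by the base once.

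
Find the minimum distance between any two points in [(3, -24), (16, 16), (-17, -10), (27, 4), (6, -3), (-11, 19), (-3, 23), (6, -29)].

Computing all pairwise distances among 8 points:

d((3, -24), (16, 16)) = 42.0595
d((3, -24), (-17, -10)) = 24.4131
d((3, -24), (27, 4)) = 36.8782
d((3, -24), (6, -3)) = 21.2132
d((3, -24), (-11, 19)) = 45.2217
d((3, -24), (-3, 23)) = 47.3814
d((3, -24), (6, -29)) = 5.831 <-- minimum
d((16, 16), (-17, -10)) = 42.0119
d((16, 16), (27, 4)) = 16.2788
d((16, 16), (6, -3)) = 21.4709
d((16, 16), (-11, 19)) = 27.1662
d((16, 16), (-3, 23)) = 20.2485
d((16, 16), (6, -29)) = 46.0977
d((-17, -10), (27, 4)) = 46.1736
d((-17, -10), (6, -3)) = 24.0416
d((-17, -10), (-11, 19)) = 29.6142
d((-17, -10), (-3, 23)) = 35.8469
d((-17, -10), (6, -29)) = 29.8329
d((27, 4), (6, -3)) = 22.1359
d((27, 4), (-11, 19)) = 40.8534
d((27, 4), (-3, 23)) = 35.5106
d((27, 4), (6, -29)) = 39.1152
d((6, -3), (-11, 19)) = 27.8029
d((6, -3), (-3, 23)) = 27.5136
d((6, -3), (6, -29)) = 26.0
d((-11, 19), (-3, 23)) = 8.9443
d((-11, 19), (6, -29)) = 50.9215
d((-3, 23), (6, -29)) = 52.7731

Closest pair: (3, -24) and (6, -29) with distance 5.831

The closest pair is (3, -24) and (6, -29) with Euclidean distance 5.831. For 8 points, brute-force pairwise comparison is shown above. For large n, the divide-and-conquer algorithm (sort by x, recurse on halves, check the dividing strip) achieves O(n log n).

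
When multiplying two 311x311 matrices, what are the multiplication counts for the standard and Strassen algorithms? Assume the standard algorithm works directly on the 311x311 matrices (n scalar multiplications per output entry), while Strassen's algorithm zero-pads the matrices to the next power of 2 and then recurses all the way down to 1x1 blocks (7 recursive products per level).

Matrix multiplication for 311x311 matrices:

Strassen's algorithm requires power-of-2 dimensions. Pad 311x311 to 512x512 (next power of 2).

Standard algorithm: 311^3 = 30080231 multiplications
Strassen's algorithm: 7^(log2(512)) = 7^9 = 40353607 multiplications
Difference: 30080231 - 40353607 = -10273376 (Strassen uses MORE here due to padding overhead — for small or just-over-power-of-2 n, padding can outweigh the per-level savings)

Standard: 30080231 multiplications (311^3). Strassen: 40353607 multiplications (7^9, after padding to 512x512). Strassen reduces 8 recursive multiplications to 7 at each level.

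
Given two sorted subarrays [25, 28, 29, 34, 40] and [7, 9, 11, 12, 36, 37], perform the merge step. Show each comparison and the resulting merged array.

Merging process:

Compare 25 vs 7: take 7 from right. Merged: [7]
Compare 25 vs 9: take 9 from right. Merged: [7, 9]
Compare 25 vs 11: take 11 from right. Merged: [7, 9, 11]
Compare 25 vs 12: take 12 from right. Merged: [7, 9, 11, 12]
Compare 25 vs 36: take 25 from left. Merged: [7, 9, 11, 12, 25]
Compare 28 vs 36: take 28 from left. Merged: [7, 9, 11, 12, 25, 28]
Compare 29 vs 36: take 29 from left. Merged: [7, 9, 11, 12, 25, 28, 29]
Compare 34 vs 36: take 34 from left. Merged: [7, 9, 11, 12, 25, 28, 29, 34]
Compare 40 vs 36: take 36 from right. Merged: [7, 9, 11, 12, 25, 28, 29, 34, 36]
Compare 40 vs 37: take 37 from right. Merged: [7, 9, 11, 12, 25, 28, 29, 34, 36, 37]
Append remaining from left: [40]. Merged: [7, 9, 11, 12, 25, 28, 29, 34, 36, 37, 40]

Final merged array: [7, 9, 11, 12, 25, 28, 29, 34, 36, 37, 40]
Total comparisons: 10

The merged array is [7, 9, 11, 12, 25, 28, 29, 34, 36, 37, 40], requiring 10 comparisons. The merge step runs in O(n) time where n is the total number of elements.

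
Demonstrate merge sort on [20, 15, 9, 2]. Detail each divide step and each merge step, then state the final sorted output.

Merge sort trace:

Split: [20, 15, 9, 2] -> [20, 15] and [9, 2]
  Split: [20, 15] -> [20] and [15]
  Merge: [20] + [15] -> [15, 20]
  Split: [9, 2] -> [9] and [2]
  Merge: [9] + [2] -> [2, 9]
Merge: [15, 20] + [2, 9] -> [2, 9, 15, 20]

Final sorted array: [2, 9, 15, 20]

The merge sort proceeds by recursively splitting the array and merging sorted halves.
After all merges, the sorted array is [2, 9, 15, 20].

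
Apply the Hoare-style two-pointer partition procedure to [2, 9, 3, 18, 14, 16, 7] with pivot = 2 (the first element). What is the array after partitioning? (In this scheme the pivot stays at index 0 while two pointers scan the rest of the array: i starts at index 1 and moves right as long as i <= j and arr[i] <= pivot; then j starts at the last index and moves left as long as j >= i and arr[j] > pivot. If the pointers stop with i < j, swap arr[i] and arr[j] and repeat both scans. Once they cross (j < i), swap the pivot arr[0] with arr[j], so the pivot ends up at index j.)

Hoare-style two-pointer partition with pivot = 2:

Initial array: [2, 9, 3, 18, 14, 16, 7]

Pointers start at i = 1, j = 6.
i ends at 1, j ends at 0: the pointers have crossed (j < i), so scanning stops.

j = 0, so swapping arr[0] with arr[j] leaves the pivot at position 0: [2, 9, 3, 18, 14, 16, 7]
Pivot position: 0

After partitioning with pivot 2, the array becomes [2, 9, 3, 18, 14, 16, 7]. The pivot is placed at index 0. All elements to the left of the pivot are <= 2, and all elements to the right are > 2.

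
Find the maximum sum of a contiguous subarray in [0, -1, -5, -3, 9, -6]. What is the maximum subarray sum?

Using Kadane's algorithm on [0, -1, -5, -3, 9, -6]:

Scanning through the array:
Position 1 (value -1): max_ending_here = -1, max_so_far = 0
Position 2 (value -5): max_ending_here = -5, max_so_far = 0
Position 3 (value -3): max_ending_here = -3, max_so_far = 0
Position 4 (value 9): max_ending_here = 9, max_so_far = 9
Position 5 (value -6): max_ending_here = 3, max_so_far = 9

Maximum subarray: [9]
Maximum sum: 9

The maximum subarray is [9] with sum 9. This subarray runs from index 4 to index 4.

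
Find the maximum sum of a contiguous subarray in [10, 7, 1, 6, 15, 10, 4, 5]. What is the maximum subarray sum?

Using Kadane's algorithm on [10, 7, 1, 6, 15, 10, 4, 5]:

Scanning through the array:
Position 1 (value 7): max_ending_here = 17, max_so_far = 17
Position 2 (value 1): max_ending_here = 18, max_so_far = 18
Position 3 (value 6): max_ending_here = 24, max_so_far = 24
Position 4 (value 15): max_ending_here = 39, max_so_far = 39
Position 5 (value 10): max_ending_here = 49, max_so_far = 49
Position 6 (value 4): max_ending_here = 53, max_so_far = 53
Position 7 (value 5): max_ending_here = 58, max_so_far = 58

Maximum subarray: [10, 7, 1, 6, 15, 10, 4, 5]
Maximum sum: 58

The maximum subarray is [10, 7, 1, 6, 15, 10, 4, 5] with sum 58. This subarray runs from index 0 to index 7.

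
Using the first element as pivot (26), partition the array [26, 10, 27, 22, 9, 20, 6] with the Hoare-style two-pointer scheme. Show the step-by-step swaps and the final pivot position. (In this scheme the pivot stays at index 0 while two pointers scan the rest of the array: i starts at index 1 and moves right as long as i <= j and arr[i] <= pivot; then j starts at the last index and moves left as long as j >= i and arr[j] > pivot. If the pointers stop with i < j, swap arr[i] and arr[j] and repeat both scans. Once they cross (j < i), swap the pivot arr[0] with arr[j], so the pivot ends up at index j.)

Hoare-style two-pointer partition with pivot = 26:

Initial array: [26, 10, 27, 22, 9, 20, 6]

Pointers start at i = 1, j = 6.
i stops at index 2 (arr[2]=27 > 26), j stops at index 6 (arr[6]=6 <= 26): swap arr[2] and arr[6], array becomes [26, 10, 6, 22, 9, 20, 27]
i ends at 6, j ends at 5: the pointers have crossed (j < i), so scanning stops.

Swap pivot arr[0] with arr[5] to place pivot at position 5: [20, 10, 6, 22, 9, 26, 27]
Pivot position: 5

After partitioning with pivot 26, the array becomes [20, 10, 6, 22, 9, 26, 27]. The pivot is placed at index 5. All elements to the left of the pivot are <= 26, and all elements to the right are > 26.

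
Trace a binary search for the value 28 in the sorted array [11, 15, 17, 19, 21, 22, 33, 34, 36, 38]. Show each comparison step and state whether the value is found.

Binary search for 28 in [11, 15, 17, 19, 21, 22, 33, 34, 36, 38]:

lo=0, hi=9, mid=4, arr[mid]=21 -> 21 < 28, search right half
lo=5, hi=9, mid=7, arr[mid]=34 -> 34 > 28, search left half
lo=5, hi=6, mid=5, arr[mid]=22 -> 22 < 28, search right half
lo=6, hi=6, mid=6, arr[mid]=33 -> 33 > 28, search left half
lo=6 > hi=5, target 28 not found

Binary search determines that 28 is not in the array after 4 comparisons. The search space was exhausted without finding the target.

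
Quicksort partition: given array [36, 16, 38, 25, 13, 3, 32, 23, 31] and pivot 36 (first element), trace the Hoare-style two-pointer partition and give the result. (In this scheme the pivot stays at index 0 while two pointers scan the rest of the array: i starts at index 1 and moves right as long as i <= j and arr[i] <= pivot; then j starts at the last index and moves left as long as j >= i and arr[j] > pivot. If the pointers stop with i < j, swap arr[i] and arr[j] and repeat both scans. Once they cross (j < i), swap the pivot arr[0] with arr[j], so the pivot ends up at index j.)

Hoare-style two-pointer partition with pivot = 36:

Initial array: [36, 16, 38, 25, 13, 3, 32, 23, 31]

Pointers start at i = 1, j = 8.
i stops at index 2 (arr[2]=38 > 36), j stops at index 8 (arr[8]=31 <= 36): swap arr[2] and arr[8], array becomes [36, 16, 31, 25, 13, 3, 32, 23, 38]
i ends at 8, j ends at 7: the pointers have crossed (j < i), so scanning stops.

Swap pivot arr[0] with arr[7] to place pivot at position 7: [23, 16, 31, 25, 13, 3, 32, 36, 38]
Pivot position: 7

After partitioning with pivot 36, the array becomes [23, 16, 31, 25, 13, 3, 32, 36, 38]. The pivot is placed at index 7. All elements to the left of the pivot are <= 36, and all elements to the right are > 36.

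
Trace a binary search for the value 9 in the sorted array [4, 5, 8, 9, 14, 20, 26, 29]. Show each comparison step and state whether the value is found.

Binary search for 9 in [4, 5, 8, 9, 14, 20, 26, 29]:

lo=0, hi=7, mid=3, arr[mid]=9 -> Found target at index 3!

Binary search finds 9 at index 3 after 1 comparisons. The search repeatedly halves the search space by comparing with the middle element.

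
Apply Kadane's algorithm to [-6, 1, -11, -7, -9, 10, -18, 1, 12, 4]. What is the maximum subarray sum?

Using Kadane's algorithm on [-6, 1, -11, -7, -9, 10, -18, 1, 12, 4]:

Scanning through the array:
Position 1 (value 1): max_ending_here = 1, max_so_far = 1
Position 2 (value -11): max_ending_here = -10, max_so_far = 1
Position 3 (value -7): max_ending_here = -7, max_so_far = 1
Position 4 (value -9): max_ending_here = -9, max_so_far = 1
Position 5 (value 10): max_ending_here = 10, max_so_far = 10
Position 6 (value -18): max_ending_here = -8, max_so_far = 10
Position 7 (value 1): max_ending_here = 1, max_so_far = 10
Position 8 (value 12): max_ending_here = 13, max_so_far = 13
Position 9 (value 4): max_ending_here = 17, max_so_far = 17

Maximum subarray: [1, 12, 4]
Maximum sum: 17

The maximum subarray is [1, 12, 4] with sum 17. This subarray runs from index 7 to index 9.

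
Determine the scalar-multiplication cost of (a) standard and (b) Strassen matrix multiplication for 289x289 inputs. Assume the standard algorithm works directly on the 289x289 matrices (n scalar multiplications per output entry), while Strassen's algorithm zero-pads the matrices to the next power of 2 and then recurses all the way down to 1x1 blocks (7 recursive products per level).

Matrix multiplication for 289x289 matrices:

Strassen's algorithm requires power-of-2 dimensions. Pad 289x289 to 512x512 (next power of 2).

Standard algorithm: 289^3 = 24137569 multiplications
Strassen's algorithm: 7^(log2(512)) = 7^9 = 40353607 multiplications
Difference: 24137569 - 40353607 = -16216038 (Strassen uses MORE here due to padding overhead — for small or just-over-power-of-2 n, padding can outweigh the per-level savings)

Standard: 24137569 multiplications (289^3). Strassen: 40353607 multiplications (7^9, after padding to 512x512). Strassen reduces 8 recursive multiplications to 7 at each level.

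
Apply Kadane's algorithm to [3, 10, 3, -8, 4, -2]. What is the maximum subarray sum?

Using Kadane's algorithm on [3, 10, 3, -8, 4, -2]:

Scanning through the array:
Position 1 (value 10): max_ending_here = 13, max_so_far = 13
Position 2 (value 3): max_ending_here = 16, max_so_far = 16
Position 3 (value -8): max_ending_here = 8, max_so_far = 16
Position 4 (value 4): max_ending_here = 12, max_so_far = 16
Position 5 (value -2): max_ending_here = 10, max_so_far = 16

Maximum subarray: [3, 10, 3]
Maximum sum: 16

The maximum subarray is [3, 10, 3] with sum 16. This subarray runs from index 0 to index 2.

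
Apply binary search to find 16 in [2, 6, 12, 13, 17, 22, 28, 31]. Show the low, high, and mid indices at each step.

Binary search for 16 in [2, 6, 12, 13, 17, 22, 28, 31]:

lo=0, hi=7, mid=3, arr[mid]=13 -> 13 < 16, search right half
lo=4, hi=7, mid=5, arr[mid]=22 -> 22 > 16, search left half
lo=4, hi=4, mid=4, arr[mid]=17 -> 17 > 16, search left half
lo=4 > hi=3, target 16 not found

Binary search determines that 16 is not in the array after 3 comparisons. The search space was exhausted without finding the target.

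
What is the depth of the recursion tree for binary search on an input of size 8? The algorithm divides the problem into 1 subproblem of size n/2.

For divide and conquer with division factor 2:

Problem sizes at each level:
Level 0: 8
Level 1: 4
Level 2: 2
Level 3: 1

The root is level 0 and the size-1 base case is level 3 (the tree spans levels 0 through 3, i.e. 4 levels counting the root), so the depth is the number of divisions: log_2(8) = 3

The recursion tree depth is log_2(8) = 3. At each level, the problem size is divided by 2, so it takes 3 divisions to reduce to a base case of size 1. The algorithm makes 1 recursive call at each level.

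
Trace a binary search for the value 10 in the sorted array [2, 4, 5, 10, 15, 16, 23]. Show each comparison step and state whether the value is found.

Binary search for 10 in [2, 4, 5, 10, 15, 16, 23]:

lo=0, hi=6, mid=3, arr[mid]=10 -> Found target at index 3!

Binary search finds 10 at index 3 after 1 comparisons. The search repeatedly halves the search space by comparing with the middle element.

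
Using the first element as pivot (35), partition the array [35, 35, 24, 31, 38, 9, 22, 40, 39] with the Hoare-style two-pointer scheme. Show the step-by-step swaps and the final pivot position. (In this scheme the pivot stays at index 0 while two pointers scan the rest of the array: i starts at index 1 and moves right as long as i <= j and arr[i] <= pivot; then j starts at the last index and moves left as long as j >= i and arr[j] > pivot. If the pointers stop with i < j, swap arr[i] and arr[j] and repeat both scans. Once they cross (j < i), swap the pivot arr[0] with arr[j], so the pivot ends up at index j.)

Hoare-style two-pointer partition with pivot = 35:

Initial array: [35, 35, 24, 31, 38, 9, 22, 40, 39]

Pointers start at i = 1, j = 8.
i stops at index 4 (arr[4]=38 > 35), j stops at index 6 (arr[6]=22 <= 35): swap arr[4] and arr[6], array becomes [35, 35, 24, 31, 22, 9, 38, 40, 39]
i ends at 6, j ends at 5: the pointers have crossed (j < i), so scanning stops.

Swap pivot arr[0] with arr[5] to place pivot at position 5: [9, 35, 24, 31, 22, 35, 38, 40, 39]
Pivot position: 5

After partitioning with pivot 35, the array becomes [9, 35, 24, 31, 22, 35, 38, 40, 39]. The pivot is placed at index 5. All elements to the left of the pivot are <= 35, and all elements to the right are > 35.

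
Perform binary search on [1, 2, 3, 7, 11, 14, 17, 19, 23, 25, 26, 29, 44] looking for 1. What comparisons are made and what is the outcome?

Binary search for 1 in [1, 2, 3, 7, 11, 14, 17, 19, 23, 25, 26, 29, 44]:

lo=0, hi=12, mid=6, arr[mid]=17 -> 17 > 1, search left half
lo=0, hi=5, mid=2, arr[mid]=3 -> 3 > 1, search left half
lo=0, hi=1, mid=0, arr[mid]=1 -> Found target at index 0!

Binary search finds 1 at index 0 after 3 comparisons. The search repeatedly halves the search space by comparing with the middle element.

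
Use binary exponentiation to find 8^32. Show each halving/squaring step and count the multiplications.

Computing 8^32 by squaring (build up from 8^1; each line after the first costs one multiplication):

8^1 = 8
8^2 = (8^1)^2 = 8^2 = 64
8^4 = (8^2)^2 = 64^2 = 4096
8^8 = (8^4)^2 = 4096^2 = 16777216
8^16 = (8^8)^2 = 16777216^2 = 281474976710656
8^32 = (8^16)^2 = 281474976710656^2 = 79228162514264337593543950336

Result: 79228162514264337593543950336
Multiplications needed: 5 (5 lines after 8^1)

8^32 = 79228162514264337593543950336. Using exponentiation by squaring, this requires 5 multiplications. The key idea: if the exponent is even, square the half-power; if odd, multiply by the base once.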